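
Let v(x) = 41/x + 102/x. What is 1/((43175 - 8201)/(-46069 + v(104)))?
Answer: -40949/31088 ≈ -1.3172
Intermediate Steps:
v(x) = 143/x
1/((43175 - 8201)/(-46069 + v(104))) = 1/((43175 - 8201)/(-46069 + 143/104)) = 1/(34974/(-46069 + 143*(1/104))) = 1/(34974/(-46069 + 11/8)) = 1/(34974/(-368541/8)) = 1/(34974*(-8/368541)) = 1/(-31088/40949) = -40949/31088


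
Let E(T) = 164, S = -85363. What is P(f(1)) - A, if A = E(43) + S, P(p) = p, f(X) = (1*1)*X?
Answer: 85200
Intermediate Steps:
f(X) = X (f(X) = 1*X = X)
A = -85199 (A = 164 - 85363 = -85199)
P(f(1)) - A = 1 - 1*(-85199) = 1 + 85199 = 85200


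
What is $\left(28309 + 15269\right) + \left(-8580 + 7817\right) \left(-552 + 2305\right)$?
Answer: $-1293961$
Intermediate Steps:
$\left(28309 + 15269\right) + \left(-8580 + 7817\right) \left(-552 + 2305\right) = 43578 - 1337539 = -1293961$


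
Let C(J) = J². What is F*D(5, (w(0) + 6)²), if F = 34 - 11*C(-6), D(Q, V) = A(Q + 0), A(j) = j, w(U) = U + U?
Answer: -1810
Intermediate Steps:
w(U) = 2*U
D(Q, V) = Q (D(Q, V) = Q + 0 = Q)
F = -362 (F = 34 - 11*(-6)² = 34 - 11*36 = 34 - 396 = -362)
F*D(5, (w(0) + 6)²) = -362*5 = -1810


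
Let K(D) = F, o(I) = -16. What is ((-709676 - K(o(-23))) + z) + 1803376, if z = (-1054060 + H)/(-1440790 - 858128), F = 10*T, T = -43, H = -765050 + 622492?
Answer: 1257658173979/1149459 ≈ 1.0941e+6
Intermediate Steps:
H = -142558
F = -430 (F = 10*(-43) = -430)
K(D) = -430
z = 598309/1149459 (z = (-1054060 - 142558)/(-1440790 - 858128) = -1196618/(-2298918) = -1196618*(-1/2298918) = 598309/1149459 ≈ 0.52051)
((-709676 - K(o(-23))) + z) + 1803376 = ((-709676 - 1*(-430)) + 598309/1149459) + 1803376 = ((-709676 + 430) + 598309/1149459) + 1803376 = (-709246 + 598309/1149459) + 1803376 = -815248599605/1149459 + 1803376 = 1257658173979/1149459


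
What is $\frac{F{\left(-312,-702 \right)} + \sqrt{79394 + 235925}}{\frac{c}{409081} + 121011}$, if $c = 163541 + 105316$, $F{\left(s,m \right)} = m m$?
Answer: $\frac{16799729427}{4125297479} + \frac{409081 \sqrt{315319}}{49503569748} \approx 4.077$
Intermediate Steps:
$F{\left(s,m \right)} = m^{2}$
$c = 268857$
$\frac{F{\left(-312,-702 \right)} + \sqrt{79394 + 235925}}{\frac{c}{409081} + 121011} = \frac{\left(-702\right)^{2} + \sqrt{79394 + 235925}}{\frac{268857}{409081} + 121011} = \frac{492804 + \sqrt{315319}}{268857 \cdot \frac{1}{409081} + 121011} = \frac{492804 + \sqrt{315319}}{\frac{268857}{409081} + 121011} = \frac{492804 + \sqrt{315319}}{\frac{49503569748}{409081}} = \left(492804 + \sqrt{315319}\right) \frac{409081}{49503569748} = \frac{16799729427}{4125297479} + \frac{409081 \sqrt{315319}}{49503569748}$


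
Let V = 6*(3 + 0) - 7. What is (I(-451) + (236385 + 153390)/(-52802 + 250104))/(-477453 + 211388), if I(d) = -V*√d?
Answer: -77955/10499031326 + 11*I*√451/266065 ≈ -7.425e-6 + 0.000878*I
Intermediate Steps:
V = 11 (V = 6*3 - 7 = 18 - 7 = 11)
I(d) = -11*√d
(I(-451) + (236385 + 153390)/(-52802 + 250104))/(-477453 + 211388) = (-11*I*√451 + (236385 + 153390)/(-52802 + 250104))/(-477453 + 211388) = (-11*I*√451 + 389775/197302)/(-266065) = (-11*I*√451 + 389775*(1/197302))*(-1/266065) = (-11*I*√451 + 389775/197302)*(-1/266065) = (389775/197302 - 11*I*√451)*(-1/266065) = -77955/10499031326 + 11*I*√451/266065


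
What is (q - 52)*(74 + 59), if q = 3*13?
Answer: -1729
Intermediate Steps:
q = 39
(q - 52)*(74 + 59) = (39 - 52)*(74 + 59) = -13*133 = -1729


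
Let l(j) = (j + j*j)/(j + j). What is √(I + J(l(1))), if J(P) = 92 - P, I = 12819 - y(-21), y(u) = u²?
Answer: √12469 ≈ 111.66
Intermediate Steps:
l(j) = (j + j²)/(2*j) (l(j) = (j + j²)/((2*j)) = (j + j²)*(1/(2*j)) = (j + j²)/(2*j))
I = 12378 (I = 12819 - 1*(-21)² = 12819 - 1*441 = 12819 - 441 = 12378)
√(I + J(l(1))) = √(12378 + (92 - (½ + (½)*1))) = √(12378 + (92 - (½ + ½))) = √(12378 + (92 - 1*1)) = √(12378 + (92 - 1)) = √(12378 + 91) = √12469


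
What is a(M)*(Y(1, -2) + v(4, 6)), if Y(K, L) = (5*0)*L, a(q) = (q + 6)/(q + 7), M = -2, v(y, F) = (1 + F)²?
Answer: 196/5 ≈ 39.200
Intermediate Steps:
a(q) = (6 + q)/(7 + q)
Y(K, L) = 0 (Y(K, L) = 0*L = 0)
a(M)*(Y(1, -2) + v(4, 6)) = ((6 - 2)/(7 - 2))*(0 + (1 + 6)²) = (4/5)*(0 + 7²) = ((⅕)*4)*(0 + 49) = (⅘)*49 = 196/5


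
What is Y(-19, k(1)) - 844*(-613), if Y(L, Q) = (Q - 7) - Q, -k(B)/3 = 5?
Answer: 517365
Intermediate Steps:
k(B) = -15 (k(B) = -3*5 = -15)
Y(L, Q) = -7 (Y(L, Q) = (-7 + Q) - Q = -7)
Y(-19, k(1)) - 844*(-613) = -7 - 844*(-613) = -7 + 517372 = 517365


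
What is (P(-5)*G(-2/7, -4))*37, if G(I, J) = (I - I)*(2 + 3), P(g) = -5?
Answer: 0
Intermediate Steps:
G(I, J) = 0 (G(I, J) = 0*5 = 0)
(P(-5)*G(-2/7, -4))*37 = -5*0*37 = 0*37 = 0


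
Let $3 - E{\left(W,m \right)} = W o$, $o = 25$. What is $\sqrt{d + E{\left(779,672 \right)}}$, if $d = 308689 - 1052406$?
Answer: $i \sqrt{763189} \approx 873.61 i$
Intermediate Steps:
$E{\left(W,m \right)} = 3 - 25 W$ ($E{\left(W,m \right)} = 3 - W 25 = 3 - 25 W$)
$d = -743717$ ($d = 308689 - 1052406 = -743717$)
$\sqrt{d + E{\left(779,672 \right)}} = \sqrt{-743717 + \left(3 - 19475\right)} = \sqrt{-743717 - 19472} = \sqrt{-763189} = i \sqrt{763189}$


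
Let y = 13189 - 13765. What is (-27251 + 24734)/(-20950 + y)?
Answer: 2517/21526 ≈ 0.11693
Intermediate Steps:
y = -576
(-27251 + 24734)/(-20950 + y) = (-27251 + 24734)/(-20950 - 576) = -2517/(-21526) = -2517*(-1/21526) = 2517/21526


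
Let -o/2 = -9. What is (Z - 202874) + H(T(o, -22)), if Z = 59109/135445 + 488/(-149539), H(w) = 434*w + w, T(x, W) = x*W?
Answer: -7598071500141979/20254309855 ≈ -3.7513e+5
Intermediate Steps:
o = 18 (o = -2*(-9) = 18)
T(x, W) = W*x
H(w) = 435*w
Z = 8773003591/20254309855 (Z = 59109*(1/135445) + 488*(-1/149539) = 59109/135445 - 488/149539 = 8773003591/20254309855 ≈ 0.43314)
(Z - 202874) + H(T(o, -22)) = (8773003591/20254309855 - 202874) + 435*(-22*18) = -4109064084519679/20254309855 + 435*(-396) = -4109064084519679/20254309855 - 172260 = -7598071500141979/20254309855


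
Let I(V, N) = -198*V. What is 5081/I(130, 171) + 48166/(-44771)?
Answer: -1467274291/1152405540 ≈ -1.2732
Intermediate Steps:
5081/I(130, 171) + 48166/(-44771) = 5081/((-198*130)) + 48166/(-44771) = 5081/(-25740) + 48166*(-1/44771) = 5081*(-1/25740) - 48166/44771 = -5081/25740 - 48166/44771 = -1467274291/1152405540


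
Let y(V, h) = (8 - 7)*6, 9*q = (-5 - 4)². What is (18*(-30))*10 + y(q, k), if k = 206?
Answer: -5394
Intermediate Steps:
q = 9 (q = (-5 - 4)²/9 = (⅑)*(-9)² = (⅑)*81 = 9)
y(V, h) = 6 (y(V, h) = 1*6 = 6)
(18*(-30))*10 + y(q, k) = (18*(-30))*10 + 6 = -540*10 + 6 = -5400 + 6 = -5394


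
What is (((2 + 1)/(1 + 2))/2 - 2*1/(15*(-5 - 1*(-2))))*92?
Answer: 2254/45 ≈ 50.089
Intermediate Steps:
(((2 + 1)/(1 + 2))/2 - 2*1/(15*(-5 - 1*(-2))))*92 = ((3/3)*(½) - 2*1/(15*(-5 + 2)))*92 = ((3*(⅓))*(½) - 2/((-3*15)))*92 = (1*(½) - 2/(-45))*92 = (½ - 2*(-1/45))*92 = (½ + 2/45)*92 = (49/90)*92 = 2254/45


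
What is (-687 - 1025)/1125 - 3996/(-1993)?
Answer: 1083484/2242125 ≈ 0.48324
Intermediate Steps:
(-687 - 1025)/1125 - 3996/(-1993) = -1712*1/1125 - 3996*(-1/1993) = -1712/1125 + 3996/1993 = 1083484/2242125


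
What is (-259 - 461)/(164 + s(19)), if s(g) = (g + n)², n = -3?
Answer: -12/7 ≈ -1.7143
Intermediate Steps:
s(g) = (-3 + g)² (s(g) = (g - 3)² = (-3 + g)²)
(-259 - 461)/(164 + s(19)) = (-259 - 461)/(164 + (-3 + 19)²) = -720/(164 + 16²) = -720/(164 + 256) = -720/420 = -720*1/420 = -12/7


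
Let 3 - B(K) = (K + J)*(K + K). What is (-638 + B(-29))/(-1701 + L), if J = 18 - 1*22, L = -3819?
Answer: 2549/5520 ≈ 0.46178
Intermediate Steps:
J = -4 (J = 18 - 22 = -4)
B(K) = 3 - 2*K*(-4 + K) (B(K) = 3 - (K - 4)*(K + K) = 3 - (-4 + K)*2*K = 3 - 2*K*(-4 + K))
(-638 + B(-29))/(-1701 + L) = (-638 + (3 - 2*(-29)² + 8*(-29)))/(-1701 - 3819) = (-638 + (3 - 2*841 - 232))/(-5520) = (-638 + (3 - 1682 - 232))*(-1/5520) = (-638 - 1911)*(-1/5520) = -2549*(-1/5520) = 2549/5520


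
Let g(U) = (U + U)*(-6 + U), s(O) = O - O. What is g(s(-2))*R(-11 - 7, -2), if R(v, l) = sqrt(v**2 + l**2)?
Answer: 0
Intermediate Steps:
s(O) = 0
g(U) = 2*U*(-6 + U) (g(U) = (2*U)*(-6 + U) = 2*U*(-6 + U))
R(v, l) = sqrt(l**2 + v**2)
g(s(-2))*R(-11 - 7, -2) = (2*0*(-6 + 0))*sqrt((-2)**2 + (-11 - 7)**2) = (2*0*(-6))*sqrt(4 + (-18)**2) = 0*sqrt(4 + 324) = 0*sqrt(328) = 0*(2*sqrt(82)) = 0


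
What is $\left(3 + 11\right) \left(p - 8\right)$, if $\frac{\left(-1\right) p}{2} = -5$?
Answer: $28$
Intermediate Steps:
$p = 10$ ($p = \left(-2\right) \left(-5\right) = 10$)
$\left(3 + 11\right) \left(p - 8\right) = \left(3 + 11\right) \left(10 - 8\right) = 14 \left(10 - 8\right) = 14 \cdot 2 = 28$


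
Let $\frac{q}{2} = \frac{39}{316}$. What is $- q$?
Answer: $- \frac{39}{158} \approx -0.24684$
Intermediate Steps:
$q = \frac{39}{158}$ ($q = 2 \cdot \frac{39}{316} = \frac{39}{158} \approx 0.24684$)
$- q = \left(-1\right) \frac{39}{158} = - \frac{39}{158}$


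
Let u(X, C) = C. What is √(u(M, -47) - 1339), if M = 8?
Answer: 3*I*√154 ≈ 37.229*I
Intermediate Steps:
√(u(M, -47) - 1339) = √(-47 - 1339) = √(-1386) = 3*I*√154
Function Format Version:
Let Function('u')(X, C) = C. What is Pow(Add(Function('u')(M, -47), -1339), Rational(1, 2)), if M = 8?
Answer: Mul(3, I, Pow(154, Rational(1, 2))) ≈ Mul(37.229, I)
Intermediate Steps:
Pow(Add(Function('u')(M, -47), -1339), Rational(1, 2)) = Pow(Add(-47, -1339), Rational(1, 2)) = Pow(-1386, Rational(1, 2)) = Mul(3, I, Pow(154, Rational(1, 2)))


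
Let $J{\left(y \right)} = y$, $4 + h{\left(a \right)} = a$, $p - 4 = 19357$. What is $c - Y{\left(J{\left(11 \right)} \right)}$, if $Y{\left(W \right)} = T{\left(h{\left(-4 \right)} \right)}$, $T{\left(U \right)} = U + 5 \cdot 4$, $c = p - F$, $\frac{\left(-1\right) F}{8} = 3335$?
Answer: $46029$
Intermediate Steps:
$p = 19361$ ($p = 4 + 19357 = 19361$)
$F = -26680$ ($F = \left(-8\right) 3335 = -26680$)
$h{\left(a \right)} = -4 + a$
$c = 46041$ ($c = 19361 - -26680 = 19361 + 26680 = 46041$)
$T{\left(U \right)} = 20 + U$ ($T{\left(U \right)} = U + 20 = 20 + U$)
$Y{\left(W \right)} = 12$ ($Y{\left(W \right)} = 20 - 8 = 12$)
$c - Y{\left(J{\left(11 \right)} \right)} = 46041 - 12 = 46029$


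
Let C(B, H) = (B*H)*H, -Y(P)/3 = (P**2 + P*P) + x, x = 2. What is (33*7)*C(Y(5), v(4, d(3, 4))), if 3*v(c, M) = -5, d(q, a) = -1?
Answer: -100100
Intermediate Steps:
v(c, M) = -5/3 (v(c, M) = (1/3)*(-5) = -5/3)
Y(P) = -6 - 6*P**2 (Y(P) = -3*((P**2 + P*P) + 2) = -3*((P**2 + P**2) + 2) = -3*(2*P**2 + 2) = -3*(2 + 2*P**2) = -6 - 6*P**2)
C(B, H) = B*H**2
(33*7)*C(Y(5), v(4, d(3, 4))) = (33*7)*((-6 - 6*5**2)*(-5/3)**2) = 231*((-6 - 6*25)*(25/9)) = 231*((-6 - 150)*(25/9)) = 231*(-156*25/9) = 231*(-1300/3) = -100100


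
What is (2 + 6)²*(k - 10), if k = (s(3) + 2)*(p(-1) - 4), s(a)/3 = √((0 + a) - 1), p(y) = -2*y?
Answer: -896 - 384*√2 ≈ -1439.1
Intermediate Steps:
s(a) = 3*√(-1 + a) (s(a) = 3*√((0 + a) - 1) = 3*√(a - 1) = 3*√(-1 + a))
k = -4 - 6*√2 (k = (3*√(-1 + 3) + 2)*(-2*(-1) - 4) = (3*√2 + 2)*(2 - 4) = (2 + 3*√2)*(-2) = -4 - 6*√2 ≈ -12.485)
(2 + 6)²*(k - 10) = (2 + 6)²*((-4 - 6*√2) - 10) = 8²*(-14 - 6*√2) = 64*(-14 - 6*√2) = -896 - 384*√2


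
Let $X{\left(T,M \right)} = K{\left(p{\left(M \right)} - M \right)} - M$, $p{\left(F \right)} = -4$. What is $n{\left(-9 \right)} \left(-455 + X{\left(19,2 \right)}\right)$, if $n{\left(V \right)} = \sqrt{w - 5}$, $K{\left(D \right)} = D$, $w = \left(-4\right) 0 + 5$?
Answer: $0$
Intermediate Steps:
$w = 5$ ($w = 0 + 5 = 5$)
$n{\left(V \right)} = 0$ ($n{\left(V \right)} = \sqrt{5 - 5} = \sqrt{0} = 0$)
$X{\left(T,M \right)} = -4 - 2 M$ ($X{\left(T,M \right)} = \left(-4 - M\right) - M = -4 - 2 M$)
$n{\left(-9 \right)} \left(-455 + X{\left(19,2 \right)}\right) = 0 \left(-455 - 8\right) = 0 \left(-463\right) = 0$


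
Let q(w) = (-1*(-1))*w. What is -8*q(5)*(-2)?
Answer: 80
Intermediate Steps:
q(w) = w (q(w) = 1*w = w)
-8*q(5)*(-2) = -8*5*(-2) = -40*(-2) = 80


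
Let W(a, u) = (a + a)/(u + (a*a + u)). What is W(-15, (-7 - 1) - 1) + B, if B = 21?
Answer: 1439/69 ≈ 20.855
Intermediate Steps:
W(a, u) = 2*a/(a**2 + 2*u) (W(a, u) = (2*a)/(u + (a**2 + u)) = (2*a)/(u + (u + a**2)) = (2*a)/(a**2 + 2*u) = 2*a/(a**2 + 2*u))
W(-15, (-7 - 1) - 1) + B = 2*(-15)/((-15)**2 + 2*((-7 - 1) - 1)) + 21 = 2*(-15)/(225 + 2*(-8 - 1)) + 21 = 2*(-15)/(225 + 2*(-9)) + 21 = 2*(-15)/(225 - 18) + 21 = 2*(-15)/207 + 21 = 2*(-15)*(1/207) + 21 = -10/69 + 21 = 1439/69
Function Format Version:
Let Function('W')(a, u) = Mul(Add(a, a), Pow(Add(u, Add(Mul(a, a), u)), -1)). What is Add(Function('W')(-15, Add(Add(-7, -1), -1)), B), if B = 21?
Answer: Rational(1439, 69) ≈ 20.855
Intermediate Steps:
Function('W')(a, u) = Mul(2, a, Pow(Add(Pow(a, 2), Mul(2, u)), -1)) (Function('W')(a, u) = Mul(Mul(2, a), Pow(Add(u, Add(Pow(a, 2), u)), -1)) = Mul(Mul(2, a), Pow(Add(u, Add(u, Pow(a, 2))), -1)) = Mul(Mul(2, a), Pow(Add(Pow(a, 2), Mul(2, u)), -1)) = Mul(2, a, Pow(Add(Pow(a, 2), Mul(2, u)), -1)))
Add(Function('W')(-15, Add(Add(-7, -1), -1)), B) = Add(Mul(2, -15, Pow(Add(Pow(-15, 2), Mul(2, Add(Add(-7, -1), -1))), -1)), 21) = Add(Mul(2, -15, Pow(Add(225, Mul(2, Add(-8, -1))), -1)), 21) = Add(Mul(2, -15, Pow(Add(225, Mul(2, -9)), -1)), 21) = Add(Mul(2, -15, Pow(Add(225, -18), -1)), 21) = Add(Mul(2, -15, Pow(207, -1)), 21) = Add(Mul(2, -15, Rational(1, 207)), 21) = Add(Rational(-10, 69), 21) = Rational(1439, 69)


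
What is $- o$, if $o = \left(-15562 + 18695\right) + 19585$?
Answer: $-22718$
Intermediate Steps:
$o = 22718$ ($o = 3133 + 19585 = 22718$)
$- o = \left(-1\right) 22718 = -22718$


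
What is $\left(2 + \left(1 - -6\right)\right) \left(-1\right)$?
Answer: $-9$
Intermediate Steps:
$\left(2 + \left(1 - -6\right)\right) \left(-1\right) = \left(2 + \left(1 + 6\right)\right) \left(-1\right) = \left(2 + 7\right) \left(-1\right) = 9 \left(-1\right) = -9$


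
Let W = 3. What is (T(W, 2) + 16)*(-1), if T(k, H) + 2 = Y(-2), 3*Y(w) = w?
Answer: -40/3 ≈ -13.333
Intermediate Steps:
Y(w) = w/3
T(k, H) = -8/3 (T(k, H) = -2 + (1/3)*(-2) = -2 - 2/3 = -8/3)
(T(W, 2) + 16)*(-1) = (-8/3 + 16)*(-1) = (40/3)*(-1) = -40/3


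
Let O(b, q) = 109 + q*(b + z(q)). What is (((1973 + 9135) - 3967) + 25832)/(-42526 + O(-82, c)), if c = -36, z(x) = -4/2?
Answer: -10991/13131 ≈ -0.83703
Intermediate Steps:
z(x) = -2 (z(x) = -4*½ = -2)
O(b, q) = 109 + q*(-2 + b) (O(b, q) = 109 + q*(b - 2) = 109 + q*(-2 + b))
(((1973 + 9135) - 3967) + 25832)/(-42526 + O(-82, c)) = (((1973 + 9135) - 3967) + 25832)/(-42526 + (109 - 2*(-36) - 82*(-36))) = ((11108 - 3967) + 25832)/(-42526 + (109 + 72 + 2952)) = (7141 + 25832)/(-42526 + 3133) = 32973/(-39393) = 32973*(-1/39393) = -10991/13131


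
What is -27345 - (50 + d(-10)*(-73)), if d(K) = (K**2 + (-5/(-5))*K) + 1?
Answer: -20752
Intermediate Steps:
d(K) = 1 + K + K**2 (d(K) = (K**2 + (-5*(-1/5))*K) + 1 = (K**2 + 1*K) + 1 = (K**2 + K) + 1 = (K + K**2) + 1 = 1 + K + K**2)
-27345 - (50 + d(-10)*(-73)) = -27345 - (50 + (1 - 10 + (-10)**2)*(-73)) = -27345 - (50 + (1 - 10 + 100)*(-73)) = -27345 - (50 + 91*(-73)) = -27345 - (50 - 6643) = -27345 - 1*(-6593) = -27345 + 6593 = -20752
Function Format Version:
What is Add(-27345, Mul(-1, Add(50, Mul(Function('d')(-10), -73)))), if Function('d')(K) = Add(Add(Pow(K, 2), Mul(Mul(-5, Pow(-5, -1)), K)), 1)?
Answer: -20752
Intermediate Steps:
Function('d')(K) = Add(1, K, Pow(K, 2)) (Function('d')(K) = Add(Add(Pow(K, 2), Mul(Mul(-5, Rational(-1, 5)), K)), 1) = Add(Add(Pow(K, 2), Mul(1, K)), 1) = Add(Add(Pow(K, 2), K), 1) = Add(Add(K, Pow(K, 2)), 1) = Add(1, K, Pow(K, 2)))
Add(-27345, Mul(-1, Add(50, Mul(Function('d')(-10), -73)))) = Add(-27345, Mul(-1, Add(50, Mul(Add(1, -10, Pow(-10, 2)), -73)))) = Add(-27345, Mul(-1, Add(50, Mul(Add(1, -10, 100), -73)))) = Add(-27345, Mul(-1, Add(50, Mul(91, -73)))) = Add(-27345, Mul(-1, Add(50, -6643))) = Add(-27345, Mul(-1, -6593)) = Add(-27345, 6593) = -20752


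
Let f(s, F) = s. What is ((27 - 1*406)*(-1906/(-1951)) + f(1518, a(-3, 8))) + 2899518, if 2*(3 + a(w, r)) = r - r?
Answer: 5659198862/1951 ≈ 2.9007e+6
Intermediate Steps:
a(w, r) = -3 (a(w, r) = -3 + (r - r)/2 = -3 + (1/2)*0 = -3 + 0 = -3)
((27 - 1*406)*(-1906/(-1951)) + f(1518, a(-3, 8))) + 2899518 = ((27 - 1*406)*(-1906/(-1951)) + 1518) + 2899518 = ((27 - 406)*(-1906*(-1/1951)) + 1518) + 2899518 = (-379*1906/1951 + 1518) + 2899518 = (-722374/1951 + 1518) + 2899518 = 2239244/1951 + 2899518 = 5659198862/1951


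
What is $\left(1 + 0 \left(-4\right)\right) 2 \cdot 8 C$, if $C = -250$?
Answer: $-4000$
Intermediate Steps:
$\left(1 + 0 \left(-4\right)\right) 2 \cdot 8 C = \left(1 + 0 \left(-4\right)\right) 2 \cdot 8 \left(-250\right) = \left(1 + 0\right) 2 \cdot 8 \left(-250\right) = 1 \cdot 2 \cdot 8 \left(-250\right) = 2 \cdot 8 \left(-250\right) = 16 \left(-250\right) = -4000$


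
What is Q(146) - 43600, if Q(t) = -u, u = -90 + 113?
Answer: -43623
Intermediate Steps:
u = 23
Q(t) = -23 (Q(t) = -1*23 = -23)
Q(146) - 43600 = -23 - 43600 = -43623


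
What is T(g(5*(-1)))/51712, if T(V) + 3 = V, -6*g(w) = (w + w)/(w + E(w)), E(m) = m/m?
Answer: -41/620544 ≈ -6.6071e-5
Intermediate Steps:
E(m) = 1
g(w) = -w/(3*(1 + w)) (g(w) = -(w + w)/(6*(w + 1)) = -2*w/(6*(1 + w)) = -w/(3*(1 + w)))
T(V) = -3 + V
T(g(5*(-1)))/51712 = (-3 - 5*(-1)/(3 + 3*(5*(-1))))/51712 = (-3 - 1*(-5)/(3 + 3*(-5)))*(1/51712) = (-3 - 1*(-5)/(3 - 15))*(1/51712) = (-3 - 1*(-5)/(-12))*(1/51712) = (-3 - 1*(-5)*(-1/12))*(1/51712) = (-3 - 5/12)*(1/51712) = -41/12*1/51712 = -41/620544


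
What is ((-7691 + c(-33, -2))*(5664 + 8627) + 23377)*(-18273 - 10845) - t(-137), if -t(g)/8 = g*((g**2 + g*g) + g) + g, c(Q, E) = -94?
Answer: 3238814072252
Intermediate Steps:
t(g) = -8*g - 8*g*(g + 2*g**2) (t(g) = -8*(g*((g**2 + g*g) + g) + g) = -8*(g*((g**2 + g**2) + g) + g) = -8*(g*(2*g**2 + g) + g) = -8*(g*(g + 2*g**2) + g) = -8*(g + g*(g + 2*g**2)) = -8*g - 8*g*(g + 2*g**2))
((-7691 + c(-33, -2))*(5664 + 8627) + 23377)*(-18273 - 10845) - t(-137) = ((-7691 - 94)*(5664 + 8627) + 23377)*(-18273 - 10845) - (-8)*(-137)*(1 - 137 + 2*(-137)**2) = (-7785*14291 + 23377)*(-29118) - (-8)*(-137)*(1 - 137 + 2*18769) = (-111255435 + 23377)*(-29118) - (-8)*(-137)*(1 - 137 + 37538) = -111232058*(-29118) - (-8)*(-137)*37402 = 3238855064844 - 1*40992592 = 3238855064844 - 40992592 = 3238814072252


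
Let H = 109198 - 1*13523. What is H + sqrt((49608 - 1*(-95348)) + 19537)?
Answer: 95675 + 21*sqrt(373) ≈ 96081.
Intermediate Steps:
H = 95675 (H = 109198 - 13523 = 95675)
H + sqrt((49608 - 1*(-95348)) + 19537) = 95675 + sqrt((49608 - 1*(-95348)) + 19537) = 95675 + sqrt((49608 + 95348) + 19537) = 95675 + sqrt(144956 + 19537) = 95675 + sqrt(164493) = 95675 + 21*sqrt(373)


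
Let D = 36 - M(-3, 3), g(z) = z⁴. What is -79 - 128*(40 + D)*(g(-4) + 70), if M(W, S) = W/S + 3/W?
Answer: -3254863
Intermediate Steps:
M(W, S) = 3/W + W/S
D = 38 (D = 36 - (3/(-3) - 3/3) = 36 - (3*(-⅓) - 3*⅓) = 36 - (-1 - 1) = 36 - 1*(-2) = 36 + 2 = 38)
-79 - 128*(40 + D)*(g(-4) + 70) = -79 - 128*(40 + 38)*((-4)⁴ + 70) = -79 - 9984*(256 + 70) = -79 - 9984*326 = -79 - 128*25428 = -79 - 3254784 = -3254863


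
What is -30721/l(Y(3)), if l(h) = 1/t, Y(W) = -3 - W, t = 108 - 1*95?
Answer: -399373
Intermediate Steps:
t = 13 (t = 108 - 95 = 13)
l(h) = 1/13
-30721/l(Y(3)) = -30721/1/13 = -30721*13 = -399373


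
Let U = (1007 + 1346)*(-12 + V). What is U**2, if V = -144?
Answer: 134738916624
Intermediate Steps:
U = -367068 (U = (1007 + 1346)*(-12 - 144) = 2353*(-156) = -367068)
U**2 = (-367068)**2 = 134738916624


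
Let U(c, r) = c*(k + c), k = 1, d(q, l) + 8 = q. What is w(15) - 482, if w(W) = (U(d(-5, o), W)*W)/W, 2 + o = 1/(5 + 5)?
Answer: -326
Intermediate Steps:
o = -19/10 (o = -2 + 1/(5 + 5) = -2 + 1/10 = -19/10 ≈ -1.9000)
d(q, l) = -8 + q
U(c, r) = c*(1 + c)
w(W) = 156 (w(W) = (((-8 - 5)*(1 + (-8 - 5)))*W)/W = ((-13*(1 - 13))*W)/W = ((-13*(-12))*W)/W = (156*W)/W = 156)
w(15) - 482 = 156 - 482 = -326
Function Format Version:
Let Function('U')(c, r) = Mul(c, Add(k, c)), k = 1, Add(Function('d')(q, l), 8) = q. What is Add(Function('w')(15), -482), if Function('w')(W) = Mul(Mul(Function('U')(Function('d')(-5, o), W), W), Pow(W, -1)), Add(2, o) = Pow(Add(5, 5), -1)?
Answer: -326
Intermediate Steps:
o = Rational(-19, 10) (o = Add(-2, Pow(Add(5, 5), -1)) = Add(-2, Pow(10, -1)) = Add(-2, Rational(1, 10)) = Rational(-19, 10) ≈ -1.9000)
Function('d')(q, l) = Add(-8, q)
Function('U')(c, r) = Mul(c, Add(1, c))
Function('w')(W) = 156 (Function('w')(W) = Mul(Mul(Mul(Add(-8, -5), Add(1, Add(-8, -5))), W), Pow(W, -1)) = Mul(Mul(Mul(-13, Add(1, -13)), W), Pow(W, -1)) = Mul(Mul(Mul(-13, -12), W), Pow(W, -1)) = Mul(Mul(156, W), Pow(W, -1)) = 156)
Add(Function('w')(15), -482) = Add(156, -482) = -326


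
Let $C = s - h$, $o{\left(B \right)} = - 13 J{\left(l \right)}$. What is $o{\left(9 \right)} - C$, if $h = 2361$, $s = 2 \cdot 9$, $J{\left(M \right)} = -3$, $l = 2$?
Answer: $2382$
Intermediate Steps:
$s = 18$
$o{\left(B \right)} = 39$ ($o{\left(B \right)} = \left(-13\right) \left(-3\right) = 39$)
$C = -2343$ ($C = 18 - 2361 = -2343$)
$o{\left(9 \right)} - C = 39 - -2343 = 39 + 2343 = 2382$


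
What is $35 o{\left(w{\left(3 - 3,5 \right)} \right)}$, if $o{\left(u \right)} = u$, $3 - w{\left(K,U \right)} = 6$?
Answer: $-105$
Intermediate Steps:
$w{\left(K,U \right)} = -3$ ($w{\left(K,U \right)} = 3 - 6 = -3$)
$35 o{\left(w{\left(3 - 3,5 \right)} \right)} = 35 \left(-3\right) = -105$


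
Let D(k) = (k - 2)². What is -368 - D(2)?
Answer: -368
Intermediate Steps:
D(k) = (-2 + k)²
-368 - D(2) = -368 - (-2 + 2)² = -368 - 1*0² = -368 - 1*0 = -368 + 0 = -368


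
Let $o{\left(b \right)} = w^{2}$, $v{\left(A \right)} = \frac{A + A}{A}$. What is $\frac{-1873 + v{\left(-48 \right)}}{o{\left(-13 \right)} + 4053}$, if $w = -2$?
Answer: $- \frac{1871}{4057} \approx -0.46118$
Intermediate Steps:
$v{\left(A \right)} = 2$ ($v{\left(A \right)} = \frac{2 A}{A} = 2$)
$o{\left(b \right)} = 4$ ($o{\left(b \right)} = \left(-2\right)^{2} = 4$)
$\frac{-1873 + v{\left(-48 \right)}}{o{\left(-13 \right)} + 4053} = \frac{-1873 + 2}{4 + 4053} = - \frac{1871}{4057}$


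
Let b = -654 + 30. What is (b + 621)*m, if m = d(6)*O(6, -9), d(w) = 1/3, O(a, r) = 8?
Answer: -8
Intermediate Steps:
d(w) = ⅓ (d(w) = 1*(⅓) = ⅓)
b = -624
m = 8/3 (m = (⅓)*8 = 8/3 ≈ 2.6667)
(b + 621)*m = (-624 + 621)*(8/3) = -3*8/3 = -8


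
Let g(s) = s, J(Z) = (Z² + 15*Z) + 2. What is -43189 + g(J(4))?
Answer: -43111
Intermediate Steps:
J(Z) = 2 + Z² + 15*Z
-43189 + g(J(4)) = -43189 + (2 + 4² + 15*4) = -43189 + (2 + 16 + 60) = -43189 + 78 = -43111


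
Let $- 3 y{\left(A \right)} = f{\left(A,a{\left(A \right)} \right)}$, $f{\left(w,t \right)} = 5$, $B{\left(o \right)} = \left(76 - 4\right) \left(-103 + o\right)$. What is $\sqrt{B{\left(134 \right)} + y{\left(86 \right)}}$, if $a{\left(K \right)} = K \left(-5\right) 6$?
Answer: $\frac{\sqrt{20073}}{3} \approx 47.226$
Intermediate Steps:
$a{\left(K \right)} = - 30 K$ ($a{\left(K \right)} = - 5 K 6 = - 30 K$)
$B{\left(o \right)} = -7416 + 72 o$ ($B{\left(o \right)} = 72 \left(-103 + o\right) = -7416 + 72 o$)
$y{\left(A \right)} = - \frac{5}{3}$ ($y{\left(A \right)} = \left(- \frac{1}{3}\right) 5 = - \frac{5}{3}$)
$\sqrt{B{\left(134 \right)} + y{\left(86 \right)}} = \sqrt{\left(-7416 + 72 \cdot 134\right) - \frac{5}{3}} = \sqrt{\left(-7416 + 9648\right) - \frac{5}{3}} = \sqrt{2232 - \frac{5}{3}} = \sqrt{\frac{6691}{3}} = \frac{\sqrt{20073}}{3}$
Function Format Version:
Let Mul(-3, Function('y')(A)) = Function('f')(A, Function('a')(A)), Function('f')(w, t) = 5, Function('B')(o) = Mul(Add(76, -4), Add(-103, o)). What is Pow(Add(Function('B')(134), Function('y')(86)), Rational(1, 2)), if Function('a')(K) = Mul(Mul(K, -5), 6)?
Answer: Mul(Rational(1, 3), Pow(20073, Rational(1, 2))) ≈ 47.226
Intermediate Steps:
Function('a')(K) = Mul(-30, K) (Function('a')(K) = Mul(Mul(-5, K), 6) = Mul(-30, K))
Function('B')(o) = Add(-7416, Mul(72, o)) (Function('B')(o) = Mul(72, Add(-103, o)) = Add(-7416, Mul(72, o)))
Function('y')(A) = Rational(-5, 3) (Function('y')(A) = Mul(Rational(-1, 3), 5) = Rational(-5, 3))
Pow(Add(Function('B')(134), Function('y')(86)), Rational(1, 2)) = Pow(Add(Add(-7416, Mul(72, 134)), Rational(-5, 3)), Rational(1, 2)) = Pow(Add(Add(-7416, 9648), Rational(-5, 3)), Rational(1, 2)) = Pow(Add(2232, Rational(-5, 3)), Rational(1, 2)) = Pow(Rational(6691, 3), Rational(1, 2)) = Mul(Rational(1, 3), Pow(20073, Rational(1, 2)))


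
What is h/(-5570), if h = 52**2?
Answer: -1352/2785 ≈ -0.48546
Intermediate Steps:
h = 2704
h/(-5570) = 2704/(-5570) = 2704*(-1/5570) = -1352/2785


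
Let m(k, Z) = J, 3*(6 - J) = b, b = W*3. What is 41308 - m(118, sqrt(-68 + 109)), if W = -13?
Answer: 41289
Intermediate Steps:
b = -39 (b = -13*3 = -39)
J = 19 (J = 6 - 1/3*(-39) = 6 + 13 = 19)
m(k, Z) = 19
41308 - m(118, sqrt(-68 + 109)) = 41308 - 1*19 = 41308 - 19 = 41289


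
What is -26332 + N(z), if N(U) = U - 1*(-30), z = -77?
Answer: -26379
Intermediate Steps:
N(U) = 30 + U (N(U) = U + 30 = 30 + U)
-26332 + N(z) = -26332 + (30 - 77) = -26332 - 47 = -26379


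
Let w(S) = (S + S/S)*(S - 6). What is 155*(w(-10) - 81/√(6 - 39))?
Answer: 22320 + 4185*I*√33/11 ≈ 22320.0 + 2185.5*I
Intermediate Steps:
w(S) = (1 + S)*(-6 + S) (w(S) = (S + 1)*(-6 + S) = (1 + S)*(-6 + S))
155*(w(-10) - 81/√(6 - 39)) = 155*((-6 + (-10)² - 5*(-10)) - 81/√(6 - 39)) = 155*((-6 + 100 + 50) - 81*(-I*√33/33)) = 155*(144 - 81*(-I*√33/33)) = 155*(144 - (-27)*I*√33/11) = 155*(144 + 27*I*√33/11) = 22320 + 4185*I*√33/11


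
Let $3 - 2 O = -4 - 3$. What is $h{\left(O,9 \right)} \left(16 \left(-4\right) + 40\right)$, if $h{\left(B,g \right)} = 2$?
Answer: $-48$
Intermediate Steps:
$O = 5$ ($O = \frac{3}{2} - \frac{-4 - 3}{2} = \frac{3}{2} - - \frac{7}{2} = \frac{3}{2} + \frac{7}{2} = 5$)
$h{\left(O,9 \right)} \left(16 \left(-4\right) + 40\right) = 2 \left(16 \left(-4\right) + 40\right) = 2 \left(-64 + 40\right) = 2 \left(-24\right) = -48$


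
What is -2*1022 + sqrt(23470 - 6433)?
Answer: -2044 + 3*sqrt(1893) ≈ -1913.5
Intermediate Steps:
-2*1022 + sqrt(23470 - 6433) = -2044 + sqrt(17037) = -2044 + 3*sqrt(1893)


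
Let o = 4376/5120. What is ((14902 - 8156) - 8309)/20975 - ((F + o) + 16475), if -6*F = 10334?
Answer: -118831362587/8054400 ≈ -14754.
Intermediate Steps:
F = -5167/3 (F = -⅙*10334 = -5167/3 ≈ -1722.3)
o = 547/640 (o = 4376*(1/5120) = 547/640 ≈ 0.85469)
((14902 - 8156) - 8309)/20975 - ((F + o) + 16475) = ((14902 - 8156) - 8309)/20975 - ((-5167/3 + 547/640) + 16475) = (6746 - 8309)*(1/20975) - (-3305239/1920 + 16475) = -1563*1/20975 - 1*28326761/1920 = -1563/20975 - 28326761/1920 = -118831362587/8054400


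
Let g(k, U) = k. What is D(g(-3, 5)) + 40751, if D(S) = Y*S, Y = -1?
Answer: 40754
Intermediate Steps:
D(S) = -S
D(g(-3, 5)) + 40751 = -1*(-3) + 40751 = 3 + 40751 = 40754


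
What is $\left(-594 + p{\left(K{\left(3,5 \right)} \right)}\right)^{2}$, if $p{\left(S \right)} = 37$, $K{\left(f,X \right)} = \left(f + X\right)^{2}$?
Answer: $310249$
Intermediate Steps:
$K{\left(f,X \right)} = \left(X + f\right)^{2}$
$\left(-594 + p{\left(K{\left(3,5 \right)} \right)}\right)^{2} = \left(-594 + 37\right)^{2} = \left(-557\right)^{2} = 310249$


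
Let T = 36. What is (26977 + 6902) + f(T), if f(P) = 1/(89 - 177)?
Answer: 2981351/88 ≈ 33879.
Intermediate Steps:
f(P) = -1/88 (f(P) = 1/(-88) = -1/88)
(26977 + 6902) + f(T) = (26977 + 6902) - 1/88 = 33879 - 1/88 = 2981351/88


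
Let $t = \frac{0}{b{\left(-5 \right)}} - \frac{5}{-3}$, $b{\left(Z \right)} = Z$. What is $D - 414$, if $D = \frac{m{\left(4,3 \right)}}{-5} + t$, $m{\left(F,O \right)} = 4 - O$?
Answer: $- \frac{6188}{15} \approx -412.53$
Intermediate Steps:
$t = \frac{5}{3}$ ($t = \frac{0}{-5} - \frac{5}{-3} = 0 \left(- \frac{1}{5}\right) - - \frac{5}{3} = 0 + \frac{5}{3} = \frac{5}{3} \approx 1.6667$)
$D = \frac{22}{15}$ ($D = \frac{4 - 3}{-5} + \frac{5}{3} = \left(4 - 3\right) \left(- \frac{1}{5}\right) + \frac{5}{3} = 1 \left(- \frac{1}{5}\right) + \frac{5}{3} = - \frac{1}{5} + \frac{5}{3} = \frac{22}{15} \approx 1.4667$)
$D - 414 = \frac{22}{15} - 414 = - \frac{6188}{15}$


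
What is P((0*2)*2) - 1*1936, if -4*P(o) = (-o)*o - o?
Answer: -1936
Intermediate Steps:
P(o) = o/4 + o²/4 (P(o) = -((-o)*o - o)/4 = -(-o² - o)/4 = -(-o - o²)/4 = o/4 + o²/4)
P((0*2)*2) - 1*1936 = ((0*2)*2)*(1 + (0*2)*2)/4 - 1*1936 = (0*2)*(1 + 0*2)/4 - 1936 = (¼)*0*(1 + 0) - 1936 = (¼)*0*1 - 1936 = 0 - 1936 = -1936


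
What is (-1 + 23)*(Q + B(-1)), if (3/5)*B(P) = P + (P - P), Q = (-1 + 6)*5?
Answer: 1540/3 ≈ 513.33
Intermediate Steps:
Q = 25 (Q = 5*5 = 25)
B(P) = 5*P/3 (B(P) = 5*(P + (P - P))/3 = 5*(P + 0)/3 = 5*P/3)
(-1 + 23)*(Q + B(-1)) = (-1 + 23)*(25 + (5/3)*(-1)) = 22*(25 - 5/3) = 22*(70/3) = 1540/3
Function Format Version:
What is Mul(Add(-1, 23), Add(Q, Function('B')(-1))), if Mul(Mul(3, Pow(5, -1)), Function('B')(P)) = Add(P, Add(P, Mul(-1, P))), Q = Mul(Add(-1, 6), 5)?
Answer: Rational(1540, 3) ≈ 513.33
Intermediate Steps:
Q = 25 (Q = Mul(5, 5) = 25)
Function('B')(P) = Mul(Rational(5, 3), P) (Function('B')(P) = Mul(Rational(5, 3), Add(P, Add(P, Mul(-1, P)))) = Mul(Rational(5, 3), Add(P, 0)) = Mul(Rational(5, 3), P))
Mul(Add(-1, 23), Add(Q, Function('B')(-1))) = Mul(Add(-1, 23), Add(25, Mul(Rational(5, 3), -1))) = Mul(22, Add(25, Rational(-5, 3))) = Mul(22, Rational(70, 3)) = Rational(1540, 3)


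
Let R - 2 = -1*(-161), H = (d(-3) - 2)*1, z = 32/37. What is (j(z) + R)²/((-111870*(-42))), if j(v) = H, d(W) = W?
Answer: 6241/1174635 ≈ 0.0053131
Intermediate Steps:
z = 32/37 (z = 32*(1/37) = 32/37 ≈ 0.86486)
H = -5 (H = (-3 - 2)*1 = -5*1 = -5)
R = 163 (R = 2 - 1*(-161) = 2 + 161 = 163)
j(v) = -5
(j(z) + R)²/((-111870*(-42))) = (-5 + 163)²/((-111870*(-42))) = 158²/4698540 = 24964*(1/4698540) = 6241/1174635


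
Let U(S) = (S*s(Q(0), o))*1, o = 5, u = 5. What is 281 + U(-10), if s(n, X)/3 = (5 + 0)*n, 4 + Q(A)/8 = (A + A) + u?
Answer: -919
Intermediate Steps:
Q(A) = 8 + 16*A (Q(A) = -32 + 8*((A + A) + 5) = -32 + 8*(2*A + 5) = -32 + 8*(5 + 2*A) = -32 + (40 + 16*A) = 8 + 16*A)
s(n, X) = 15*n (s(n, X) = 3*((5 + 0)*n) = 3*(5*n) = 15*n)
U(S) = 120*S (U(S) = (S*(15*(8 + 16*0)))*1 = (S*(15*(8 + 0)))*1 = (S*(15*8))*1 = (S*120)*1 = (120*S)*1 = 120*S)
281 + U(-10) = 281 + 120*(-10) = 281 - 1200 = -919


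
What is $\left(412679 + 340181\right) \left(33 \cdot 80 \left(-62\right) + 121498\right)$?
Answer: $-31757140520$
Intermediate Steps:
$\left(412679 + 340181\right) \left(33 \cdot 80 \left(-62\right) + 121498\right) = 752860 \left(2640 \left(-62\right) + 121498\right) = 752860 \left(-163680 + 121498\right) = 752860 \left(-42182\right) = -31757140520$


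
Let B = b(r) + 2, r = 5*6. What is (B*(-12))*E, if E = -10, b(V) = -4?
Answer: -240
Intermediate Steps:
r = 30
B = -2 (B = -4 + 2 = -2)
(B*(-12))*E = -2*(-12)*(-10) = 24*(-10) = -240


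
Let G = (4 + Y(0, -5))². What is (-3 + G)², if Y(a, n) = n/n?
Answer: 484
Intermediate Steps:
Y(a, n) = 1
G = 25 (G = (4 + 1)² = 5² = 25)
(-3 + G)² = (-3 + 25)² = 22² = 484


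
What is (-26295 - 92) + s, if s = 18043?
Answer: -8344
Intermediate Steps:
(-26295 - 92) + s = (-26295 - 92) + 18043 = -26387 + 18043 = -8344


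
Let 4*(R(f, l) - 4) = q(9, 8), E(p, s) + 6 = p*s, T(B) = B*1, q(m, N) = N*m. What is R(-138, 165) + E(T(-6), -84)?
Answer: 520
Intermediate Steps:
T(B) = B
E(p, s) = -6 + p*s
R(f, l) = 22 (R(f, l) = 4 + (8*9)/4 = 4 + (1/4)*72 = 4 + 18 = 22)
R(-138, 165) + E(T(-6), -84) = 22 + (-6 - 6*(-84)) = 22 + (-6 + 504) = 22 + 498 = 520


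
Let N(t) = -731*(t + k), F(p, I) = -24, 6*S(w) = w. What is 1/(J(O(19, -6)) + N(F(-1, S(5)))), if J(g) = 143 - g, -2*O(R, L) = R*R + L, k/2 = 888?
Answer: -2/2560783 ≈ -7.8101e-7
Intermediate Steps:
k = 1776 (k = 2*888 = 1776)
S(w) = w/6
O(R, L) = -L/2 - R**2/2 (O(R, L) = -(R*R + L)/2 = -(R**2 + L)/2 = -(L + R**2)/2 = -L/2 - R**2/2)
N(t) = -1298256 - 731*t (N(t) = -731*(t + 1776) = -731*(1776 + t) = -1298256 - 731*t)
1/(J(O(19, -6)) + N(F(-1, S(5)))) = 1/((143 - (-1/2*(-6) - 1/2*19**2)) + (-1298256 - 731*(-24))) = 1/((143 - (3 - 1/2*361)) + (-1298256 + 17544)) = 1/((143 - (3 - 361/2)) - 1280712) = 1/((143 - 1*(-355/2)) - 1280712) = 1/((143 + 355/2) - 1280712) = 1/(641/2 - 1280712) = 1/(-2560783/2) = -2/2560783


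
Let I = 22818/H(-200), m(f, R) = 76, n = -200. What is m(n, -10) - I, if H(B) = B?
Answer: 19009/100 ≈ 190.09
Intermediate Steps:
I = -11409/100 (I = 22818/(-200) = 22818*(-1/200) = -11409/100 ≈ -114.09)
m(n, -10) - I = 76 - 1*(-11409/100) = 76 + 11409/100 = 19009/100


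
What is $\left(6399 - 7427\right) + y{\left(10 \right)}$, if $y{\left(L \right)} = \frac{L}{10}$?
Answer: $-1027$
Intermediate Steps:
$y{\left(L \right)} = \frac{L}{10}$ ($y{\left(L \right)} = L \frac{1}{10} = \frac{L}{10}$)
$\left(6399 - 7427\right) + y{\left(10 \right)} = \left(6399 - 7427\right) + \frac{1}{10} \cdot 10 = -1028 + 1 = -1027$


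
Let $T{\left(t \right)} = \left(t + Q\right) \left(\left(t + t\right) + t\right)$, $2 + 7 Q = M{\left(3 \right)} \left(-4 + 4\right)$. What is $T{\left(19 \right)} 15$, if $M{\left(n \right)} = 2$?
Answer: $\frac{112005}{7} \approx 16001.0$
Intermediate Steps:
$Q = - \frac{2}{7}$ ($Q = - \frac{2}{7} + \frac{2 \left(-4 + 4\right)}{7} = - \frac{2}{7} + \frac{2 \cdot 0}{7} = - \frac{2}{7} + \frac{1}{7} \cdot 0 = - \frac{2}{7} + 0 = - \frac{2}{7} \approx -0.28571$)
$T{\left(t \right)} = 3 t \left(- \frac{2}{7} + t\right)$ ($T{\left(t \right)} = \left(t - \frac{2}{7}\right) \left(\left(t + t\right) + t\right) = \left(- \frac{2}{7} + t\right) \left(2 t + t\right) = \left(- \frac{2}{7} + t\right) 3 t = 3 t \left(- \frac{2}{7} + t\right)$)
$T{\left(19 \right)} 15 = \frac{3}{7} \cdot 19 \left(-2 + 7 \cdot 19\right) 15 = \frac{3}{7} \cdot 19 \left(-2 + 133\right) 15 = \frac{3}{7} \cdot 19 \cdot 131 \cdot 15 = \frac{7467}{7} \cdot 15 = \frac{112005}{7}$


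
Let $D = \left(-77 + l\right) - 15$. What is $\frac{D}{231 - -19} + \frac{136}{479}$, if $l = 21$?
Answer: $- \frac{9}{119750} \approx -7.5157 \cdot 10^{-5}$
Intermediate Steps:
$D = -71$ ($D = \left(-77 + 21\right) - 15 = -56 - 15 = -71$)
$\frac{D}{231 - -19} + \frac{136}{479} = - \frac{71}{231 - -19} + \frac{136}{479} = - \frac{71}{231 + 19} + 136 \cdot \frac{1}{479} = - \frac{71}{250} + \frac{136}{479} = - \frac{9}{119750}$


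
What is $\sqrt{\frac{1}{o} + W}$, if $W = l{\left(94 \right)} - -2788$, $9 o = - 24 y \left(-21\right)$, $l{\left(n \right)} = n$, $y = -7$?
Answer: $\frac{3 \sqrt{251054}}{28} \approx 53.684$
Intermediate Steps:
$o = -392$ ($o = \frac{\left(-24\right) \left(-7\right) \left(-21\right)}{9} = \frac{168 \left(-21\right)}{9} = \frac{1}{9} \left(-3528\right) = -392$)
$W = 2882$ ($W = 94 - -2788 = 94 + 2788 = 2882$)
$\sqrt{\frac{1}{o} + W} = \sqrt{\frac{1}{-392} + 2882} = \sqrt{- \frac{1}{392} + 2882} = \sqrt{\frac{1129743}{392}} = \frac{3 \sqrt{251054}}{28}$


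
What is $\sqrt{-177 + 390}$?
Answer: $\sqrt{213} \approx 14.595$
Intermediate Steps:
$\sqrt{-177 + 390} = \sqrt{213}$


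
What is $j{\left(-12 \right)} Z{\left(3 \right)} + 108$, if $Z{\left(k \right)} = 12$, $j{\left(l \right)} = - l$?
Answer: $252$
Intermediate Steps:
$j{\left(-12 \right)} Z{\left(3 \right)} + 108 = \left(-1\right) \left(-12\right) 12 + 108 = 12 \cdot 12 + 108 = 144 + 108 = 252$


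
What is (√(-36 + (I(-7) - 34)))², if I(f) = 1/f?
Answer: -491/7 ≈ -70.143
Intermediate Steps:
(√(-36 + (I(-7) - 34)))² = (√(-36 + (1/(-7) - 34)))² = (√(-36 + (-⅐ - 34)))² = (√(-36 - 239/7))² = (√(-491/7))² = (I*√3437/7)² = -491/7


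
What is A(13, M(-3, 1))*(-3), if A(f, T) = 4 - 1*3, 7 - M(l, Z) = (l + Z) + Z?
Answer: -3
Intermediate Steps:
M(l, Z) = 7 - l - 2*Z (M(l, Z) = 7 - ((l + Z) + Z) = 7 - ((Z + l) + Z) = 7 - (l + 2*Z) = 7 + (-l - 2*Z) = 7 - l - 2*Z)
A(f, T) = 1 (A(f, T) = 4 - 3 = 1)
A(13, M(-3, 1))*(-3) = 1*(-3) = -3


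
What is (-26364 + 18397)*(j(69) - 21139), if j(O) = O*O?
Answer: 130483526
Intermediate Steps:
j(O) = O²
(-26364 + 18397)*(j(69) - 21139) = (-26364 + 18397)*(69² - 21139) = -7967*(4761 - 21139) = -7967*(-16378) = 130483526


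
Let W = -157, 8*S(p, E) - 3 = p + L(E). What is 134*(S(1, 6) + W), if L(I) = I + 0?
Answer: -41741/2 ≈ -20871.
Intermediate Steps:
L(I) = I
S(p, E) = 3/8 + E/8 + p/8 (S(p, E) = 3/8 + (p + E)/8 = 3/8 + (E + p)/8 = 3/8 + (E/8 + p/8) = 3/8 + E/8 + p/8)
134*(S(1, 6) + W) = 134*((3/8 + (⅛)*6 + (⅛)*1) - 157) = 134*((3/8 + ¾ + ⅛) - 157) = 134*(5/4 - 157) = 134*(-623/4) = -41741/2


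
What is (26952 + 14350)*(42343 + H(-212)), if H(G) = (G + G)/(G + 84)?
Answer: 13991899191/8 ≈ 1.7490e+9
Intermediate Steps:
H(G) = 2*G/(84 + G) (H(G) = (2*G)/(84 + G) = 2*G/(84 + G))
(26952 + 14350)*(42343 + H(-212)) = (26952 + 14350)*(42343 + 2*(-212)/(84 - 212)) = 41302*(42343 + 2*(-212)/(-128)) = 41302*(42343 + 2*(-212)*(-1/128)) = 41302*(42343 + 53/16) = 41302*(677541/16) = 13991899191/8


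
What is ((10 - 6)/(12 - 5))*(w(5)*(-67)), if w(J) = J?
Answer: -1340/7 ≈ -191.43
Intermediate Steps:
((10 - 6)/(12 - 5))*(w(5)*(-67)) = ((10 - 6)/(12 - 5))*(5*(-67)) = (4/7)*(-335) = -1340/7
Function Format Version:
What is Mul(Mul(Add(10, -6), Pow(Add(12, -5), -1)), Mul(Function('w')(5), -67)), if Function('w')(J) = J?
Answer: Rational(-1340, 7) ≈ -191.43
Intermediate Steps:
Mul(Mul(Add(10, -6), Pow(Add(12, -5), -1)), Mul(Function('w')(5), -67)) = Mul(Mul(Add(10, -6), Pow(Add(12, -5), -1)), Mul(5, -67)) = Mul(Mul(4, Pow(7, -1)), -335) = Mul(Mul(4, Rational(1, 7)), -335) = Mul(Rational(4, 7), -335) = Rational(-1340, 7)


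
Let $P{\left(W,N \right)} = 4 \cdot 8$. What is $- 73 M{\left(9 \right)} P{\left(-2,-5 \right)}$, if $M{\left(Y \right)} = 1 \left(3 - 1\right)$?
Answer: $-4672$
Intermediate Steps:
$P{\left(W,N \right)} = 32$
$M{\left(Y \right)} = 2$ ($M{\left(Y \right)} = 1 \cdot 2 = 2$)
$- 73 M{\left(9 \right)} P{\left(-2,-5 \right)} = \left(-73\right) 2 \cdot 32 = \left(-146\right) 32 = -4672$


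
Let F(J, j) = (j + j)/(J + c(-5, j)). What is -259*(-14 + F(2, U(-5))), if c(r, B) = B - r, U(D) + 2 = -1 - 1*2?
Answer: 4921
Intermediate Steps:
U(D) = -5 (U(D) = -2 + (-1 - 1*2) = -2 + (-1 - 2) = -2 - 3 = -5)
F(J, j) = 2*j/(5 + J + j) (F(J, j) = (j + j)/(J + (j - 1*(-5))) = (2*j)/(J + (j + 5)) = (2*j)/(J + (5 + j)) = (2*j)/(5 + J + j) = 2*j/(5 + J + j))
-259*(-14 + F(2, U(-5))) = -259*(-14 + 2*(-5)/(5 + 2 - 5)) = -259*(-14 + 2*(-5)/2) = -259*(-14 + 2*(-5)*(½)) = -259*(-14 - 5) = -259*(-19) = 4921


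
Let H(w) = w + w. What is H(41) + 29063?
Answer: 29145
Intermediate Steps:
H(w) = 2*w
H(41) + 29063 = 2*41 + 29063 = 82 + 29063 = 29145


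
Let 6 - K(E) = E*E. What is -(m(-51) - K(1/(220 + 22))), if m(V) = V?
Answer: 3338147/58564 ≈ 57.000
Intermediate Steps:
K(E) = 6 - E² (K(E) = 6 - E*E = 6 - E²)
-(m(-51) - K(1/(220 + 22))) = -(-51 - (6 - (1/(220 + 22))²)) = -(-51 - (6 - (1/242)²)) = -(-51 - (6 - 1*1/58564)) = -(-51 - (6 - 1/58564)) = -(-51 - 1*351383/58564) = -(-51 - 351383/58564) = -1*(-3338147/58564) = 3338147/58564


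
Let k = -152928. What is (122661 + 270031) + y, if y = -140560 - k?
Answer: 405060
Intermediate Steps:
y = 12368 (y = -140560 - 1*(-152928) = -140560 + 152928 = 12368)
(122661 + 270031) + y = (122661 + 270031) + 12368 = 392692 + 12368 = 405060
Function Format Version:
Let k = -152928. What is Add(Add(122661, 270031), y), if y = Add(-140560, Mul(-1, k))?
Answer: 405060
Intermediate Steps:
y = 12368 (y = Add(-140560, Mul(-1, -152928)) = Add(-140560, 152928) = 12368)
Add(Add(122661, 270031), y) = Add(Add(122661, 270031), 12368) = Add(392692, 12368) = 405060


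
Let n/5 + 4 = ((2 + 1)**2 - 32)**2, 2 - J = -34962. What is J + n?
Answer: 37589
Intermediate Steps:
J = 34964 (J = 2 - 1*(-34962) = 2 + 34962 = 34964)
n = 2625 (n = -20 + 5*((2 + 1)**2 - 32)**2 = -20 + 5*(3**2 - 32)**2 = -20 + 5*(9 - 32)**2 = -20 + 5*(-23)**2 = -20 + 5*529 = -20 + 2645 = 2625)
J + n = 34964 + 2625 = 37589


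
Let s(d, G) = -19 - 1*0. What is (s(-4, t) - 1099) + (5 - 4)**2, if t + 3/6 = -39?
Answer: -1117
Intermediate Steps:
t = -79/2 (t = -1/2 - 39 = -79/2 ≈ -39.500)
s(d, G) = -19 (s(d, G) = -19 + 0 = -19)
(s(-4, t) - 1099) + (5 - 4)**2 = (-19 - 1099) + (5 - 4)**2 = -1118 + 1**2 = -1118 + 1 = -1117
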